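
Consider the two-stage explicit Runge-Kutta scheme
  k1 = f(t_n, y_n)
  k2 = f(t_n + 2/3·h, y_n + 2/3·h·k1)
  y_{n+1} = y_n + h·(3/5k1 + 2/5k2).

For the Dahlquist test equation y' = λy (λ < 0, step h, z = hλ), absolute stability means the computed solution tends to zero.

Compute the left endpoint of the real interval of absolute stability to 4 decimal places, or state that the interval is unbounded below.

z* = -3.7500.

With y'=λy (z=hλ):
  k1=λy_n ⇒ h·k1=z·y_n;  k2=λ(1+2/3z)y_n ⇒ h·k2=z(1+2/3z)y_n
  y_{n+1}/y_n = 1 + 3/5z + 2/5z(1+2/3z) = 1 + z + 4/15z²
  R(z) = 1 + z + 4/15z².

Need |R(x)|<1, x<0.
x=-1.37: |R|=0.1305
R=1: x+4/15x²=0 ⇒ x=−15/4=-3.7500; min R=1−1/(4·4/15)=0.0625>−1
Confirm numerically:
  x=-3.477: |R|=0.74687 <1
  x=-3.441: |R|=0.71646 <1
  x=-3.123: |R|=0.47783 <1
  x=-1.500: |R|=0.10000 <1
  x=-4.013: |R|=1.28145 >1
  x=-3.912: |R|=1.16900 >1
  x=-3.802: |R|=1.05272 >1
Stable set (-3.7500, 0).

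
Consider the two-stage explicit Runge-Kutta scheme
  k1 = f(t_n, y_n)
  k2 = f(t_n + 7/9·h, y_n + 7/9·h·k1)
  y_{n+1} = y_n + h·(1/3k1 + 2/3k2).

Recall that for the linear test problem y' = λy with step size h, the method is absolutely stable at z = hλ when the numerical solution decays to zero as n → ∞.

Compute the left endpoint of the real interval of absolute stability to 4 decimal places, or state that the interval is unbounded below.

left endpoint -1.9286.

With y'=λy (z=hλ):
  k1=λy_n ⇒ h·k1=z·y_n;  k2=λ(1+7/9z)y_n ⇒ h·k2=z(1+7/9z)y_n
  y_{n+1}/y_n = 1 + 1/3z + 2/3z(1+7/9z) = 1 + z + 14/27z²
  so R(z) = 1 + z + 14/27z².

Find x<0 with |R(x)|<1.
x=-0.52: |R|=0.6202
R=1: x+14/27x²=0 ⇒ x=−27/14=-1.9286; min R=1−1/(4·14/27)=0.5179>−1
Confirm numerically:
  x=-1.829: |R|=0.90557 <1
  x=-1.056: |R|=0.52222 <1
  x=-0.950: |R|=0.51796 <1
  x=-2.149: |R|=1.24562 >1
  x=-1.988: |R|=1.06126 >1
Stable set (-1.9286, 0).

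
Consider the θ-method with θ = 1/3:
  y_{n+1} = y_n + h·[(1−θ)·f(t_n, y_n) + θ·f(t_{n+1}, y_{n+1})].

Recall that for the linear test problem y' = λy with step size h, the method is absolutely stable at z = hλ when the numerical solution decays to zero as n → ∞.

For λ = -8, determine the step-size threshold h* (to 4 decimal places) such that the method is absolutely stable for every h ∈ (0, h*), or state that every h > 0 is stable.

(-6.0000,0); λ=-8 ⇒ h* = (6)/8 = 0.7500.

On y'=λy, z=hλ:
  y_{n+1} = y_n + z·[2/3·y_n + 1/3·y_{n+1}] ⇒ (1 − 1/3z)y_{n+1} = (1 + 2/3z)y_n
  Hence R(z) = (1 + 2/3z)/(1 − 1/3z).

Need |R(x)|<1, x<0.
x=-0.85: |R|=0.3377
R=−1: 1+2/3x = −1+1/3x ⇒ -1/3x=2 ⇒ x=2/(-1/3)=-6.0000
Confirm numerically:
  x=-4.655: |R|=0.82430 <1
  x=-3.710: |R|=0.65872 <1
  x=-3.001: |R|=0.50025 <1
  x=-6.394: |R|=1.04194 >1
  x=-6.359: |R|=1.03836 >1
Stable set (-6.0000, 0).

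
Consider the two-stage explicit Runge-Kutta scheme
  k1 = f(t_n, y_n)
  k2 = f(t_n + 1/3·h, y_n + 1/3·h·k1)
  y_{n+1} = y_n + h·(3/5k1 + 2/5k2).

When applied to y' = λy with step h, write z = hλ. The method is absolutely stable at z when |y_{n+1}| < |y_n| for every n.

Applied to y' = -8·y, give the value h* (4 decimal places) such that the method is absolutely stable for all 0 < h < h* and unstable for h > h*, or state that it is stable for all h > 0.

Set f=λy, z=hλ:
  k1=λy_n ⇒ h·k1=z·y_n;  k2=λ(1+1/3z)y_n ⇒ h·k2=z(1+1/3z)y_n
  y_{n+1}/y_n = 1 + 3/5z + 2/5z(1+1/3z) = 1 + z + 2/15z²
  Hence R(z) = 1 + z + 2/15z².

Need |R(x)|<1, x<0.
x=-0.89: |R|=0.2156
R=1: x+2/15x²=0 ⇒ x=−15/2=-7.5000; min R=1−1/(4·2/15)=-0.8750>−1
Confirm numerically:
  x=-7.290: |R|=0.79588 <1
  x=-6.266: |R|=0.03097 <1
  x=-5.018: |R|=0.66062 <1
  x=-4.667: |R|=0.76288 <1
  x=-8.003: |R|=1.53673 >1
  x=-7.887: |R|=1.40697 >1
  x=-7.720: |R|=1.22645 >1
Stable set (-7.5000, 0).

(-7.5000,0); λ=-8 ⇒ h* = (15/2)/8 = 0.9375.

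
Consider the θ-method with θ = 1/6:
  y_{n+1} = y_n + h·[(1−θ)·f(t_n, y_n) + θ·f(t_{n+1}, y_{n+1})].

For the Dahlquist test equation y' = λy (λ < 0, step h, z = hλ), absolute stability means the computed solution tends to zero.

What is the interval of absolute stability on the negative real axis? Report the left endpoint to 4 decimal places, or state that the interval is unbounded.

On y'=λy, z=hλ:
  y_{n+1} = y_n + z·[5/6·y_n + 1/6·y_{n+1}] ⇒ (1 − 1/6z)y_{n+1} = (1 + 5/6z)y_n
  ⇒ R(z) = (1 + 5/6z)/(1 − 1/6z).

Find x<0 with |R(x)|<1.
x=-0.86: |R|=0.2478
R=−1: 1+5/6x = −1+1/6x ⇒ -2/3x=2 ⇒ x=2/(-2/3)=-3.0000
Confirm numerically:
  x=-2.283: |R|=0.65375 <1
  x=-1.964: |R|=0.47966 <1
  x=-1.749: |R|=0.35424 <1
  x=-1.678: |R|=0.31128 <1
  x=-3.564: |R|=1.23588 >1
  x=-3.116: |R|=1.05090 >1
Stable set (-3.0000, 0).

(-3.0000, 0).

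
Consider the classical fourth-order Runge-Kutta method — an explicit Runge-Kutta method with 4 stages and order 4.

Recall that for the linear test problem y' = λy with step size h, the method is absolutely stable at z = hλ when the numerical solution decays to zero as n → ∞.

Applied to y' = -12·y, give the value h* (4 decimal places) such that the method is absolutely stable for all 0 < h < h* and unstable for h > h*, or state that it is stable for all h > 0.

On y'=λy, z=hλ:
  order 4, 4-stage ⇒ R(z)=1+z+z^2/2+z^3/6+z^4/24
  (e.g. R(-0.78)=0.46053, |R|=0.46053)

Need |R(x)|<1, x<0.
x=-0.78: |R|=0.4605
|R(-2.89)|=1.1697 |R(-0.83)|=0.4389 |R(-0.72)|=0.4882
Bisect:
  x_lo=-3.4305 |R|=2.4958  x_hi=-0.3690 |R|=0.6915
  mid=-1.89976 |R|=0.30478 →hi
  mid=-2.66515 |R|=0.83346 →hi
  mid=-3.04784 |R|=1.47358 →lo
  mid=-2.85649 |R|=1.11276 →lo
  mid=-2.76082 |R|=0.96372 →hi
  mid=-2.80866 |R|=1.03580 →lo
  mid=-2.78474 |R|=0.99916 →hi
  mid=-2.79670 |R|=1.01733 →lo
  ...
  [-2.78530,-2.78511] ⇒ x*=-2.7853
Stable set (-2.7853, 0).

(-2.7853,0); λ=-12 ⇒ h* = 0.2321.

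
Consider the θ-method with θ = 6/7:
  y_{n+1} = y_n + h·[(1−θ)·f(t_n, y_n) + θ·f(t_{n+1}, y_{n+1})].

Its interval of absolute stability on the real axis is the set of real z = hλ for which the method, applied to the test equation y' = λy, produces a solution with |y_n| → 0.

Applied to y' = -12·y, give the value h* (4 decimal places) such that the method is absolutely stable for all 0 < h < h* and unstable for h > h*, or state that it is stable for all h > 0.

On y'=λy, z=hλ:
  y_{n+1} = y_n + z·[1/7·y_n + 6/7·y_{n+1}] ⇒ (1 − 6/7z)y_{n+1} = (1 + 1/7z)y_n
  ⇒ R(z) = (1 + 1/7z)/(1 − 6/7z).

Find x<0 with |R(x)|<1.
x=-0.42: |R|=0.6912
x=-2: |R|=0.2632
x=-10: |R|=0.0448
x=-100: |R|=0.1532
θ=6/7≥1/2 ⇒ |1+1/7x|<|1−6/7x| ∀x<0 ⇒ stable on all of ℝ⁻.

unbounded; (−∞, 0). Any h>0 works for λ=-12.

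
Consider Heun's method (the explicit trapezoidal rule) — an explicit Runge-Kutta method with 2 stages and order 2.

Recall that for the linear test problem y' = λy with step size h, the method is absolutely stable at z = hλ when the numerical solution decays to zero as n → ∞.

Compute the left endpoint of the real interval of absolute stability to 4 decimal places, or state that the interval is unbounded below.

Set f=λy, z=hλ:
  order 2, 2-stage ⇒ R(z)=1+z+z^2/2
  (e.g. R(-1.11)=0.50605, |R|=0.50605)

Boundary: |R(x)|=1, x<0.
x=-1.11: |R|=0.5060
|R(-1.29)|=0.5421 |R(-0.95)|=0.5012 |R(-0.68)|=0.5512
Bisect:
  x_lo=-2.8798 |R|=2.2668  x_hi=-0.2746 |R|=0.7631
  mid=-1.57719 |R|=0.66657 →hi
  mid=-2.22849 |R|=1.25460 →lo
  mid=-1.90284 |R|=0.90756 →hi
  mid=-2.06567 |R|=1.06782 →lo
  mid=-1.98425 |R|=0.98438 →hi
  mid=-2.02496 |R|=1.02527 →lo
  mid=-2.00461 |R|=1.00462 →lo
  ...
  [-2.00016,-2.00000] ⇒ x*=-2.0000
Interval (-2.0000, 0).

z* = -2.0000.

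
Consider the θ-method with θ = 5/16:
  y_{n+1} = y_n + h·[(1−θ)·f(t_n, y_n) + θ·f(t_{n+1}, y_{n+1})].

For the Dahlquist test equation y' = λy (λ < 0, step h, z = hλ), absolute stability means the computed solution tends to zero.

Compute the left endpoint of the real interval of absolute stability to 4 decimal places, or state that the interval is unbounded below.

Test eqn y'=λy, z=hλ:
  y_{n+1} = y_n + z·[11/16·y_n + 5/16·y_{n+1}] ⇒ (1 − 5/16z)y_{n+1} = (1 + 11/16z)y_n
  so R(z) = (1 + 11/16z)/(1 − 5/16z).

Need |R(x)|<1, x<0.
x=-0.93: |R|=0.2794
R=−1: 1+11/16x = −1+5/16x ⇒ -3/8x=2 ⇒ x=2/(-3/8)=-5.3333
Confirm numerically:
  x=-4.941: |R|=0.94217 <1
  x=-4.369: |R|=0.84711 <1
  x=-3.516: |R|=0.67528 <1
  x=-5.814: |R|=1.06399 >1
  x=-5.459: |R|=1.01742 >1
Interval (-5.3333, 0).

z* = -5.3333.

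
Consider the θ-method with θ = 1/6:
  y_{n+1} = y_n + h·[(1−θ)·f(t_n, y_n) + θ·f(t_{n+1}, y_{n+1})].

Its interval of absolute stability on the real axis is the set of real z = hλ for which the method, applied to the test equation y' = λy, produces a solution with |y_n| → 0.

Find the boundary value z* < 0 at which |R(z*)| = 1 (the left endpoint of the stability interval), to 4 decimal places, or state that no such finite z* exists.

left endpoint -3.0000.

Test eqn y'=λy, z=hλ:
  y_{n+1} = y_n + z·[5/6·y_n + 1/6·y_{n+1}] ⇒ (1 − 1/6z)y_{n+1} = (1 + 5/6z)y_n
  Hence R(z) = (1 + 5/6z)/(1 − 1/6z).

Boundary: |R(x)|=1, x<0.
x=-0.45: |R|=0.5814
R=−1: 1+5/6x = −1+1/6x ⇒ -2/3x=2 ⇒ x=2/(-2/3)=-3.0000
Confirm numerically:
  x=-2.906: |R|=0.95778 <1
  x=-1.882: |R|=0.43263 <1
  x=-1.209: |R|=0.00624 <1
  x=-3.589: |R|=1.24570 >1
  x=-3.436: |R|=1.18482 >1
  x=-3.319: |R|=1.13692 >1
Interval (-3.0000, 0).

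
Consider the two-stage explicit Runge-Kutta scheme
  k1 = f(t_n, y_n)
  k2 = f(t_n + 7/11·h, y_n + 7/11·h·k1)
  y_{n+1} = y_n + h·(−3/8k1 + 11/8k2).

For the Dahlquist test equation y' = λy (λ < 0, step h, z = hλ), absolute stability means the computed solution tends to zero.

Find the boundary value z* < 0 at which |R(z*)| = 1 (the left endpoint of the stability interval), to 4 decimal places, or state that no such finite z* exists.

Set f=λy, z=hλ:
  k1=λy_n ⇒ h·k1=z·y_n;  k2=λ(1+7/11z)y_n ⇒ h·k2=z(1+7/11z)y_n
  y_{n+1}/y_n = 1 − 3/8z + 11/8z(1+7/11z) = 1 + z + 7/8z²
  R(z) = 1 + z + 7/8z².

Boundary: |R(x)|=1, x<0.
x=-0.79: |R|=0.7561
R=1: x+7/8x²=0 ⇒ x=−8/7=-1.1429; min R=1−1/(4·7/8)=0.7143>−1
Confirm numerically:
  x=-0.855: |R|=0.78465 <1
  x=-0.680: |R|=0.72460 <1
  x=-0.565: |R|=0.71432 <1
  x=-1.499: |R|=1.46713 >1
  x=-1.402: |R|=1.31790 >1
Stable set (-1.1429, 0).

left endpoint -1.1429.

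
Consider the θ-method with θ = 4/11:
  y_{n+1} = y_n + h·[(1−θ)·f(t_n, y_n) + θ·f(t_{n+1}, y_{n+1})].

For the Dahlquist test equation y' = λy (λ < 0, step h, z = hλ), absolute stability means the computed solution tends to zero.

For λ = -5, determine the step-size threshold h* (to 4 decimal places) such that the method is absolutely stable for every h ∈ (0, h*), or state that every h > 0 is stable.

Set f=λy, z=hλ:
  y_{n+1} = y_n + z·[7/11·y_n + 4/11·y_{n+1}] ⇒ (1 − 4/11z)y_{n+1} = (1 + 7/11z)y_n
  so R(z) = (1 + 7/11z)/(1 − 4/11z).

Need |R(x)|<1, x<0.
x=-0.63: |R|=0.4874
R=−1: 1+7/11x = −1+4/11x ⇒ -3/11x=2 ⇒ x=2/(-3/11)=-7.3333
Confirm numerically:
  x=-6.372: |R|=0.92096 <1
  x=-4.628: |R|=0.72499 <1
  x=-3.815: |R|=0.59806 <1
  x=-3.033: |R|=0.44229 <1
  x=-7.510: |R|=1.01291 >1
  x=-7.474: |R|=1.01032 >1
  x=-7.456: |R|=1.00901 >1
Stable set (-7.3333, 0).

(-7.3333,0); λ=-5 ⇒ h* = (22/3)/5 = 1.4667.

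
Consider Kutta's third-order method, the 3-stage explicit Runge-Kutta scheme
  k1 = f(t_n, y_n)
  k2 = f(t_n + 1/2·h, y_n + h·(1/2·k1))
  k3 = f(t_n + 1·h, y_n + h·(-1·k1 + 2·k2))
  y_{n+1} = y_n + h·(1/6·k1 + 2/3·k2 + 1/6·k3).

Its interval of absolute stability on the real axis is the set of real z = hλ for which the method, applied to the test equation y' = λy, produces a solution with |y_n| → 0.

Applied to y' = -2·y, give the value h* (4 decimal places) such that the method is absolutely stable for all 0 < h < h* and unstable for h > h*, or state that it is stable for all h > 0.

(-2.5127,0); λ=-2 ⇒ h* = 1.2564.

Set f=λy, z=hλ:
  order 3, 3-stage ⇒ R(z)=1+z+z^2/2+z^3/6
  (e.g. R(-0.78)=0.44511, |R|=0.44511)

Boundary: |R(x)|=1, x<0.
x=-0.78: |R|=0.4451
|R(-2.56)|=1.0794 |R(-2.2)|=0.5547 |R(-0.99)|=0.3383
Bisect:
  x_lo=-2.8440 |R|=1.6337  x_hi=-0.1380 |R|=0.8711
  mid=-1.49099 |R|=0.06811 →hi
  mid=-2.16749 |R|=0.51564 →hi
  mid=-2.50574 |R|=0.98853 →hi
  mid=-2.67487 |R|=1.28716 →lo
  mid=-2.59031 |R|=1.13215 →lo
  mid=-2.54803 |R|=1.05896 →lo
  mid=-2.52688 |R|=1.02340 →lo
  mid=-2.51631 |R|=1.00588 →lo
  mid=-2.51103 |R|=0.99718 →hi
  ...
  [-2.51285,-2.51268] ⇒ x*=-2.5127
Interval (-2.5127, 0).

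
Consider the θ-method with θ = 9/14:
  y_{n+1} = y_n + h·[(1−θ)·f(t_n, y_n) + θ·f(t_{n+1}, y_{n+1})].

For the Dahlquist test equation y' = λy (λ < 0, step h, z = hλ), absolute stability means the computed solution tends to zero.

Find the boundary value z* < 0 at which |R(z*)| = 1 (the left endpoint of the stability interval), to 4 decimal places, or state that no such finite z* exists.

(−∞, 0) — no finite endpoint.

With y'=λy (z=hλ):
  y_{n+1} = y_n + z·[5/14·y_n + 9/14·y_{n+1}] ⇒ (1 − 9/14z)y_{n+1} = (1 + 5/14z)y_n
  R(z) = (1 + 5/14z)/(1 − 9/14z).

Boundary: |R(x)|=1, x<0.
x=-1.63: |R|=0.2040
x=-2: |R|=0.1250
x=-10: |R|=0.3462
x=-100: |R|=0.5317
θ=9/14≥1/2 ⇒ |1+5/14x|<|1−9/14x| ∀x<0 ⇒ unbounded interval.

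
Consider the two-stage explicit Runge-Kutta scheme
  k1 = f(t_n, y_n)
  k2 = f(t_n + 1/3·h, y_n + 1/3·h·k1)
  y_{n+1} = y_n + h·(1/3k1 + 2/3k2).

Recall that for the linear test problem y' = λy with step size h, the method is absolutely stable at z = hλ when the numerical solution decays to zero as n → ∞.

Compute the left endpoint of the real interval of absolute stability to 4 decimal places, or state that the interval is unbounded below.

With y'=λy (z=hλ):
  k1=λy_n ⇒ h·k1=z·y_n;  k2=λ(1+1/3z)y_n ⇒ h·k2=z(1+1/3z)y_n
  y_{n+1}/y_n = 1 + 1/3z + 2/3z(1+1/3z) = 1 + z + 2/9z²
  R(z) = 1 + z + 2/9z².

Boundary: |R(x)|=1, x<0.
x=-0.98: |R|=0.2334
R=1: x+2/9x²=0 ⇒ x=−9/2=-4.5000; min R=1−1/(4·2/9)=-0.1250>−1
Confirm numerically:
  x=-4.272: |R|=0.78355 <1
  x=-3.752: |R|=0.37633 <1
  x=-3.521: |R|=0.23399 <1
  x=-2.563: |R|=0.10323 <1
  x=-5.049: |R|=1.61598 >1
  x=-4.823: |R|=1.34618 >1
Stable set (-4.5000, 0).

left endpoint -4.5000.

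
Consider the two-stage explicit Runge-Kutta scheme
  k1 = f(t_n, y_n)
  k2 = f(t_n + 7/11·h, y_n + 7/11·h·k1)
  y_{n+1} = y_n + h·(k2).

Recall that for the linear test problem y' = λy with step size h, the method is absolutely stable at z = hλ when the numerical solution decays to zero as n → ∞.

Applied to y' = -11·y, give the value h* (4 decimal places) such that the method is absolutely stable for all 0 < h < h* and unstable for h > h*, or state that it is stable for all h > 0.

Test eqn y'=λy, z=hλ:
  k1=λy_n ⇒ h·k1=z·y_n;  k2=λ(1+7/11z)y_n ⇒ h·k2=z(1+7/11z)y_n
  y_{n+1}/y_n = 1 + z(1+7/11z) = 1 + z + 7/11z²
  Hence R(z) = 1 + z + 7/11z².

Solve |R(x)|<1 on ℝ⁻.
x=-0.4: |R|=0.7018
R=1: x+7/11x²=0 ⇒ x=−11/7=-1.5714; min R=1−1/(4·7/11)=0.6071>−1
Confirm numerically:
  x=-1.445: |R|=0.88374 <1
  x=-1.382: |R|=0.83341 <1
  x=-1.307: |R|=0.78007 <1
  x=-2.062: |R|=1.64372 >1
  x=-1.599: |R|=1.02806 >1
Interval (-1.5714, 0).

(-1.5714,0); λ=-11 ⇒ h* = (11/7)/11 = 0.1429.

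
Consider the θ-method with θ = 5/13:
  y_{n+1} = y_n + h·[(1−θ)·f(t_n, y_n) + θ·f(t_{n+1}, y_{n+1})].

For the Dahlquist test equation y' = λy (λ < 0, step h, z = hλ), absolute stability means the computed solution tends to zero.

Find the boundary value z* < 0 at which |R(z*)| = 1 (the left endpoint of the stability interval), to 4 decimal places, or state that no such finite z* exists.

z* = -8.6667.

Set f=λy, z=hλ:
  y_{n+1} = y_n + z·[8/13·y_n + 5/13·y_{n+1}] ⇒ (1 − 5/13z)y_{n+1} = (1 + 8/13z)y_n
  R(z) = (1 + 8/13z)/(1 − 5/13z).

Boundary: |R(x)|=1, x<0.
x=-1.22: |R|=0.1696
R=−1: 1+8/13x = −1+5/13x ⇒ -3/13x=2 ⇒ x=2/(-3/13)=-8.6667
Confirm numerically:
  x=-8.607: |R|=0.99681 <1
  x=-8.451: |R|=0.98829 <1
  x=-5.748: |R|=0.79023 <1
  x=-4.263: |R|=0.61501 <1
  x=-9.113: |R|=1.02286 >1
  x=-9.092: |R|=1.02183 >1
  x=-8.740: |R|=1.00388 >1
Stable set (-8.6667, 0).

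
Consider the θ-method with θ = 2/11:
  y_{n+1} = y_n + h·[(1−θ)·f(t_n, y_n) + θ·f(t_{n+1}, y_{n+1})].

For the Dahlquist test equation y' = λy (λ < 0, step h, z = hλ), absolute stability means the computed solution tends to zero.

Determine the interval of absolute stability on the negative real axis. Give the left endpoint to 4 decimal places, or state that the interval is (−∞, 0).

Set f=λy, z=hλ:
  y_{n+1} = y_n + z·[9/11·y_n + 2/11·y_{n+1}] ⇒ (1 − 2/11z)y_{n+1} = (1 + 9/11z)y_n
  ⇒ R(z) = (1 + 9/11z)/(1 − 2/11z).

Boundary: |R(x)|=1, x<0.
x=-1.61: |R|=0.2454
R=−1: 1+9/11x = −1+2/11x ⇒ -7/11x=2 ⇒ x=2/(-7/11)=-3.1429
Confirm numerically:
  x=-2.867: |R|=0.88461 <1
  x=-2.795: |R|=0.85322 <1
  x=-2.490: |R|=0.71402 <1
  x=-3.675: |R|=1.20300 >1
  x=-3.415: |R|=1.10684 >1
  x=-3.209: |R|=1.02658 >1
Interval (-3.1429, 0).

(-3.1429, 0).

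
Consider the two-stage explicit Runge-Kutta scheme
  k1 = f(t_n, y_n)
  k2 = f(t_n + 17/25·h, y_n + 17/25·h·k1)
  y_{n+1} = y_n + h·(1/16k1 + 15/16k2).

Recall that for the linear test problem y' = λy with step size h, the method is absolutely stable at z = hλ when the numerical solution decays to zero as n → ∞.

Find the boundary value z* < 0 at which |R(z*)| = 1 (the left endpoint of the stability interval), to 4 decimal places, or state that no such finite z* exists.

On y'=λy, z=hλ:
  k1=λy_n ⇒ h·k1=z·y_n;  k2=λ(1+17/25z)y_n ⇒ h·k2=z(1+17/25z)y_n
  y_{n+1}/y_n = 1 + 1/16z + 15/16z(1+17/25z) = 1 + z + 51/80z²
  so R(z) = 1 + z + 51/80z².

Solve |R(x)|<1 on ℝ⁻.
x=-0.75: |R|=0.6086
R=1: x+51/80x²=0 ⇒ x=−80/51=-1.5686; min R=1−1/(4·51/80)=0.6078>−1
Confirm numerically:
  x=-1.420: |R|=0.86545 <1
  x=-0.929: |R|=0.62119 <1
  x=-0.741: |R|=0.60904 <1
  x=-2.111: |R|=1.72990 >1
  x=-1.783: |R|=1.24367 >1
  x=-1.734: |R|=1.18281 >1
Interval (-1.5686, 0).

left endpoint -1.5686.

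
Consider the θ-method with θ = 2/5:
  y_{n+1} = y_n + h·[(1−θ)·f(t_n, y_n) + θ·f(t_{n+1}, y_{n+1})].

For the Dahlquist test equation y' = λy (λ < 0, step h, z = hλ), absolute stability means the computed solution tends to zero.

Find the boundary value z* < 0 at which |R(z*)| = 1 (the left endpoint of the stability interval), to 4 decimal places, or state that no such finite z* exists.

left endpoint -10.0000.

Test eqn y'=λy, z=hλ:
  y_{n+1} = y_n + z·[3/5·y_n + 2/5·y_{n+1}] ⇒ (1 − 2/5z)y_{n+1} = (1 + 3/5z)y_n
  so R(z) = (1 + 3/5z)/(1 − 2/5z).

Find x<0 with |R(x)|<1.
x=-0.72: |R|=0.4410
R=−1: 1+3/5x = −1+2/5x ⇒ -1/5x=2 ⇒ x=2/(-1/5)=-10.0000
Confirm numerically:
  x=-9.173: |R|=0.96458 <1
  x=-7.547: |R|=0.87792 <1
  x=-5.230: |R|=0.69146 <1
  x=-4.615: |R|=0.62157 <1
  x=-10.447: |R|=1.01726 >1
  x=-10.194: |R|=1.00764 >1
  x=-10.143: |R|=1.00566 >1
So |R|<1 on (-10.0000, 0).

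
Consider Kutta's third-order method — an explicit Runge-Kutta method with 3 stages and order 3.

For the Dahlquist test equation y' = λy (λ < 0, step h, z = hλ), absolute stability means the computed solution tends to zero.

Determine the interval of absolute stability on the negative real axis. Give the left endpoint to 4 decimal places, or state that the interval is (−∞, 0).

On y'=λy, z=hλ:
  order 3, 3-stage ⇒ R(z)=1+z+z^2/2+z^3/6
  (e.g. R(-1.63)=-0.02334, |R|=0.02334)

Need |R(x)|<1, x<0.
x=-1.63: |R|=0.0233
|R(-2.81)|=1.5600 |R(-2.71)|=1.3550 |R(-2.05)|=0.3846
Bisect:
  x_lo=-3.3043 |R|=2.8580  x_hi=-0.3125 |R|=0.7312
  mid=-1.80841 |R|=0.15892 →hi
  mid=-2.55635 |R|=1.07315 →lo
  mid=-2.18238 |R|=0.53335 →hi
  mid=-2.36937 |R|=0.77931 →hi
  mid=-2.46286 |R|=0.91984 →hi
  mid=-2.50961 |R|=0.99485 →hi
  mid=-2.53298 |R|=1.03358 →lo
  mid=-2.52129 |R|=1.01411 →lo
  ...
  [-2.51289,-2.51271] ⇒ x*=-2.5127
Stable set (-2.5127, 0).

z∈(-2.5127,0).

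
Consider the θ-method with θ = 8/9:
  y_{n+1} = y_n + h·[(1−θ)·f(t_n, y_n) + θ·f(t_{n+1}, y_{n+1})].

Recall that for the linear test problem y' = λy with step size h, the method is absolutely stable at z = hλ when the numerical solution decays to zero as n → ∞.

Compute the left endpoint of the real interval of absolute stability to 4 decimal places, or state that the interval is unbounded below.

Test eqn y'=λy, z=hλ:
  y_{n+1} = y_n + z·[1/9·y_n + 8/9·y_{n+1}] ⇒ (1 − 8/9z)y_{n+1} = (1 + 1/9z)y_n
  ⇒ R(z) = (1 + 1/9z)/(1 − 8/9z).

Boundary: |R(x)|=1, x<0.
x=-1.61: |R|=0.3378
x=-2: |R|=0.2800
x=-10: |R|=0.0112
x=-100: |R|=0.1125
θ=8/9≥1/2 ⇒ |1+1/9x|<|1−8/9x| ∀x<0 ⇒ interval (−∞,0).

unbounded; (−∞, 0).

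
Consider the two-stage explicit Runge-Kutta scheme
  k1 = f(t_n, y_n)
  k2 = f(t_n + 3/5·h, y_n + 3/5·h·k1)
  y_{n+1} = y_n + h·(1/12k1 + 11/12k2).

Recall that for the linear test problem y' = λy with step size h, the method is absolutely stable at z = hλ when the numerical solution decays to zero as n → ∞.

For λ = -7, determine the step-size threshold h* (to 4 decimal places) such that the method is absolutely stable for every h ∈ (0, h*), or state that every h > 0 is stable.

(-1.8182,0); λ=-7 ⇒ h* = (20/11)/7 = 0.2597.

With y'=λy (z=hλ):
  k1=λy_n ⇒ h·k1=z·y_n;  k2=λ(1+3/5z)y_n ⇒ h·k2=z(1+3/5z)y_n
  y_{n+1}/y_n = 1 + 1/12z + 11/12z(1+3/5z) = 1 + z + 11/20z²
  R(z) = 1 + z + 11/20z².

Boundary: |R(x)|=1, x<0.
x=-0.64: |R|=0.5853
R=1: x+11/20x²=0 ⇒ x=−20/11=-1.8182; min R=1−1/(4·11/20)=0.5455>−1
Confirm numerically:
  x=-1.671: |R|=0.86473 <1
  x=-1.611: |R|=0.81643 <1
  x=-1.357: |R|=0.65580 <1
  x=-2.149: |R|=1.39101 >1
  x=-1.962: |R|=1.15519 >1
Stable set (-1.8182, 0).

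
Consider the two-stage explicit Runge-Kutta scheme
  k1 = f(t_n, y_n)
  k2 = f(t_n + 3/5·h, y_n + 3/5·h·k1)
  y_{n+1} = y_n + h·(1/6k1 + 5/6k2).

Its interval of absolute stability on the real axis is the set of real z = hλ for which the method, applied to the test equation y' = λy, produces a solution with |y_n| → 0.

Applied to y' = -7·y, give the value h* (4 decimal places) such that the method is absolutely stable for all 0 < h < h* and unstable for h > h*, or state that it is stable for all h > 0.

On y'=λy, z=hλ:
  k1=λy_n ⇒ h·k1=z·y_n;  k2=λ(1+3/5z)y_n ⇒ h·k2=z(1+3/5z)y_n
  y_{n+1}/y_n = 1 + 1/6z + 5/6z(1+3/5z) = 1 + z + 1/2z²
  Hence R(z) = 1 + z + 1/2z².

Boundary: |R(x)|=1, x<0.
x=-0.49: |R|=0.6300
R=1: x+1/2x²=0 ⇒ x=−2=-2.0000; min R=1−1/(4·1/2)=0.5000>−1
Confirm numerically:
  x=-1.583: |R|=0.66994 <1
  x=-1.465: |R|=0.60811 <1
  x=-0.959: |R|=0.50084 <1
  x=-2.100: |R|=1.10500 >1
  x=-2.084: |R|=1.08753 >1
Stable set (-2.0000, 0).

(-2.0000,0); λ=-7 ⇒ h* = (2)/7 = 0.2857.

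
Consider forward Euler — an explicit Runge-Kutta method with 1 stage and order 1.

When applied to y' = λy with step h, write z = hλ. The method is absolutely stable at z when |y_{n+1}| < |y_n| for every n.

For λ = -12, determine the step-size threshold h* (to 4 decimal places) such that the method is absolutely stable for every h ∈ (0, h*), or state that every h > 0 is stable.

(-2.0000,0); λ=-12 ⇒ h* = 0.1667.

Set f=λy, z=hλ:
  order 1, 1-stage ⇒ R(z)=1+z
  (e.g. R(-1.76)=-0.76000, |R|=0.76000)

Find x<0 with |R(x)|<1.
x=-1.76: |R|=0.7600
|R(-1.79)|=0.7900 |R(-0.75)|=0.2500 |R(-0.65)|=0.3500
Bisect:
  x_lo=-2.8544 |R|=1.8544  x_hi=-0.3271 |R|=0.6729
  mid=-1.59071 |R|=0.59071 →hi
  mid=-2.22254 |R|=1.22254 →lo
  mid=-1.90663 |R|=0.90663 →hi
  mid=-2.06458 |R|=1.06458 →lo
  mid=-1.98561 |R|=0.98561 →hi
  mid=-2.02509 |R|=1.02509 →lo
  mid=-2.00535 |R|=1.00535 →lo
  ...
  [-2.00010,-1.99995] ⇒ x*=-2.0000
So |R|<1 on (-2.0000, 0).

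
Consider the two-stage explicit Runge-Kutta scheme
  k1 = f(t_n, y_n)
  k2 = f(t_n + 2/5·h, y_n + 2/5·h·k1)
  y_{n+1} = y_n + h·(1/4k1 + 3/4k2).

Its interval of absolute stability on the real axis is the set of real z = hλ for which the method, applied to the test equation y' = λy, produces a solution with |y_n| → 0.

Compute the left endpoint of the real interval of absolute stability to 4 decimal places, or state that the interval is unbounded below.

With y'=λy (z=hλ):
  k1=λy_n ⇒ h·k1=z·y_n;  k2=λ(1+2/5z)y_n ⇒ h·k2=z(1+2/5z)y_n
  y_{n+1}/y_n = 1 + 1/4z + 3/4z(1+2/5z) = 1 + z + 3/10z²
  so R(z) = 1 + z + 3/10z².

Need |R(x)|<1, x<0.
x=-0.76: |R|=0.4133
R=1: x+3/10x²=0 ⇒ x=−10/3=-3.3333; min R=1−1/(4·3/10)=0.1667>−1
Confirm numerically:
  x=-2.991: |R|=0.69282 <1
  x=-2.976: |R|=0.68097 <1
  x=-1.662: |R|=0.16667 <1
  x=-1.487: |R|=0.17635 <1
  x=-3.885: |R|=1.64297 >1
  x=-3.808: |R|=1.54226 >1
Stable set (-3.3333, 0).

left endpoint -3.3333.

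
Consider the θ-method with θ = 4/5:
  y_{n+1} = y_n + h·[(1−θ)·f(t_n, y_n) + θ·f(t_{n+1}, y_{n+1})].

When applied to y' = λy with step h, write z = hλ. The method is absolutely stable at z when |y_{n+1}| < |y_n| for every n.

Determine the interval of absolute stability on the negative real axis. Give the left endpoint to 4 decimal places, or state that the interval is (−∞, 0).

interval (−∞, 0).

Test eqn y'=λy, z=hλ:
  y_{n+1} = y_n + z·[1/5·y_n + 4/5·y_{n+1}] ⇒ (1 − 4/5z)y_{n+1} = (1 + 1/5z)y_n
  Hence R(z) = (1 + 1/5z)/(1 − 4/5z).

Need |R(x)|<1, x<0.
x=-0.97: |R|=0.4538
x=-2: |R|=0.2308
x=-10: |R|=0.1111
x=-100: |R|=0.2346
θ=4/5≥1/2 ⇒ |1+1/5x|<|1−4/5x| ∀x<0 ⇒ unbounded interval.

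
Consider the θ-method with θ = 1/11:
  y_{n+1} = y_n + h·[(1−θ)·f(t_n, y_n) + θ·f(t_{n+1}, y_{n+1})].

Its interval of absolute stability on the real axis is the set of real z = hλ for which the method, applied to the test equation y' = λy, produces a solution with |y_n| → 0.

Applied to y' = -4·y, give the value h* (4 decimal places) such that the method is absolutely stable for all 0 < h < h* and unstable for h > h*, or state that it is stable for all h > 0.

(-2.4444,0); λ=-4 ⇒ h* = (22/9)/4 = 0.6111.

Test eqn y'=λy, z=hλ:
  y_{n+1} = y_n + z·[10/11·y_n + 1/11·y_{n+1}] ⇒ (1 − 1/11z)y_{n+1} = (1 + 10/11z)y_n
  R(z) = (1 + 10/11z)/(1 − 1/11z).

Need |R(x)|<1, x<0.
x=-1.19: |R|=0.0738
R=−1: 1+10/11x = −1+1/11x ⇒ -9/11x=2 ⇒ x=2/(-9/11)=-2.4444
Confirm numerically:
  x=-2.201: |R|=0.83403 <1
  x=-2.022: |R|=0.70803 <1
  x=-1.628: |R|=0.41812 <1
  x=-1.585: |R|=0.38538 <1
  x=-2.979: |R|=1.34416 >1
  x=-2.775: |R|=1.21597 >1
  x=-2.577: |R|=1.08787 >1
Stable set (-2.4444, 0).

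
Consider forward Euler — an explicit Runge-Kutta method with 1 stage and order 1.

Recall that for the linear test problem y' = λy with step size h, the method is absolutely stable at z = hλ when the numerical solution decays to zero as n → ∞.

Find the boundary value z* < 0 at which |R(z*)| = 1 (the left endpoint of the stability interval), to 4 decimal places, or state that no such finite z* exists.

Set f=λy, z=hλ:
  order 1, 1-stage ⇒ R(z)=1+z
  (e.g. R(-0.67)=0.33000, |R|=0.33000)

Need |R(x)|<1, x<0.
x=-0.67: |R|=0.3300
|R(-1.69)|=0.6900 |R(-1.13)|=0.1300 |R(-1.1)|=0.1000
Bisect:
  x_lo=-2.5430 |R|=1.5430  x_hi=-0.0949 |R|=0.9051
  mid=-1.31892 |R|=0.31892 →hi
  mid=-1.93095 |R|=0.93095 →hi
  mid=-2.23696 |R|=1.23696 →lo
  mid=-2.08395 |R|=1.08395 →lo
  mid=-2.00745 |R|=1.00745 →lo
  mid=-1.96920 |R|=0.96920 →hi
  mid=-1.98832 |R|=0.98832 →hi
  mid=-1.99789 |R|=0.99789 →hi
  mid=-2.00267 |R|=1.00267 →lo
  ...
  [-2.00013,-1.99998] ⇒ x*=-2.0000
Interval (-2.0000, 0).

z* = -2.0000.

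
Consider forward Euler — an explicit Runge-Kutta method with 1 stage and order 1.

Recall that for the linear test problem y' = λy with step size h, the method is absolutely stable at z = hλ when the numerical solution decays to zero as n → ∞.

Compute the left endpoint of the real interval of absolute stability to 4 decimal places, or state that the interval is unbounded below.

Set f=λy, z=hλ:
  order 1, 1-stage ⇒ R(z)=1+z
  (e.g. R(-0.52)=0.48000, |R|=0.48000)

Boundary: |R(x)|=1, x<0.
x=-0.52: |R|=0.4800
|R(-1.86)|=0.8600 |R(-1.14)|=0.1400 |R(-0.69)|=0.3100
Bisect:
  x_lo=-2.6871 |R|=1.6871  x_hi=-0.0676 |R|=0.9324
  mid=-1.37735 |R|=0.37735 →hi
  mid=-2.03221 |R|=1.03221 →lo
  mid=-1.70478 |R|=0.70478 →hi
  mid=-1.86850 |R|=0.86850 →hi
  mid=-1.95036 |R|=0.95036 →hi
  mid=-1.99128 |R|=0.99128 →hi
  mid=-2.01175 |R|=1.01175 →lo
  ...
  [-2.00008,-1.99992] ⇒ x*=-2.0000
Stable set (-2.0000, 0).

left endpoint -2.0000.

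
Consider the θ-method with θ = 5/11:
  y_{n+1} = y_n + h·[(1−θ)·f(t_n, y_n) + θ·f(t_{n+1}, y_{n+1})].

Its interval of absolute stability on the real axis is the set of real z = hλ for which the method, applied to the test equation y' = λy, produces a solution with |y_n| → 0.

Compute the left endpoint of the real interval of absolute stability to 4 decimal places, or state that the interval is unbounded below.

Test eqn y'=λy, z=hλ:
  y_{n+1} = y_n + z·[6/11·y_n + 5/11·y_{n+1}] ⇒ (1 − 5/11z)y_{n+1} = (1 + 6/11z)y_n
  Hence R(z) = (1 + 6/11z)/(1 − 5/11z).

Boundary: |R(x)|=1, x<0.
x=-1.52: |R|=0.1011
R=−1: 1+6/11x = −1+5/11x ⇒ -1/11x=2 ⇒ x=2/(-1/11)=-22.0000
Confirm numerically:
  x=-21.259: |R|=0.99368 <1
  x=-12.798: |R|=0.87729 <1
  x=-11.579: |R|=0.84874 <1
  x=-9.612: |R|=0.79025 <1
  x=-22.373: |R|=1.00304 >1
  x=-22.353: |R|=1.00288 >1
Stable set (-22.0000, 0).

left endpoint -22.0000.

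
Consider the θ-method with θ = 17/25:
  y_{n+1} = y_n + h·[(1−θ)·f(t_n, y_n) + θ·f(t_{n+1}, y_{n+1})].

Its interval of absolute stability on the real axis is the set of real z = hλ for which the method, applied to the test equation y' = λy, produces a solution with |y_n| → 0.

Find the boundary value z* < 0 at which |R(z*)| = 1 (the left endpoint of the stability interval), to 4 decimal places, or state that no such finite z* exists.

On y'=λy, z=hλ:
  y_{n+1} = y_n + z·[8/25·y_n + 17/25·y_{n+1}] ⇒ (1 − 17/25z)y_{n+1} = (1 + 8/25z)y_n
  ⇒ R(z) = (1 + 8/25z)/(1 − 17/25z).

Boundary: |R(x)|=1, x<0.
x=-1.02: |R|=0.3977
x=-2: |R|=0.1525
x=-10: |R|=0.2821
x=-100: |R|=0.4493
θ=17/25≥1/2 ⇒ |1+8/25x|<|1−17/25x| ∀x<0 ⇒ interval (−∞,0).

unbounded; (−∞, 0).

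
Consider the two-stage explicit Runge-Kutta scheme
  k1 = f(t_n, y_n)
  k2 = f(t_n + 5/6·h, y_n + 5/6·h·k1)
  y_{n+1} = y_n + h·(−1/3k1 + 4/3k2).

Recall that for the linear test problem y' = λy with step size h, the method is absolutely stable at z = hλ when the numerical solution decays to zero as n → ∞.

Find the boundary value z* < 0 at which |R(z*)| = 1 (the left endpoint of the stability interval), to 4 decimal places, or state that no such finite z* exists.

Set f=λy, z=hλ:
  k1=λy_n ⇒ h·k1=z·y_n;  k2=λ(1+5/6z)y_n ⇒ h·k2=z(1+5/6z)y_n
  y_{n+1}/y_n = 1 − 1/3z + 4/3z(1+5/6z) = 1 + z + 10/9z²
  Hence R(z) = 1 + z + 10/9z².

Find x<0 with |R(x)|<1.
x=-1.26: |R|=1.5040
R=1: x+10/9x²=0 ⇒ x=−9/10=-0.9000; min R=1−1/(4·10/9)=0.7750>−1
Confirm numerically:
  x=-0.839: |R|=0.94313 <1
  x=-0.662: |R|=0.82494 <1
  x=-0.593: |R|=0.79772 <1
  x=-1.280: |R|=1.54044 >1
  x=-1.228: |R|=1.44754 >1
  x=-0.973: |R|=1.07892 >1
Interval (-0.9000, 0).

z* = -0.9000.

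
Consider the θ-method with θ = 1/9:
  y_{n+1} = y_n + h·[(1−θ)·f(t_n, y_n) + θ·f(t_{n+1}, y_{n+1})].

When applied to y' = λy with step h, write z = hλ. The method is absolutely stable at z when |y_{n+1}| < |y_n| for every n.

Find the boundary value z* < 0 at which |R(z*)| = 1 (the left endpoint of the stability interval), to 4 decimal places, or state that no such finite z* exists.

Set f=λy, z=hλ:
  y_{n+1} = y_n + z·[8/9·y_n + 1/9·y_{n+1}] ⇒ (1 − 1/9z)y_{n+1} = (1 + 8/9z)y_n
  so R(z) = (1 + 8/9z)/(1 − 1/9z).

Boundary: |R(x)|=1, x<0.
x=-1.58: |R|=0.3440
R=−1: 1+8/9x = −1+1/9x ⇒ -7/9x=2 ⇒ x=2/(-7/9)=-2.5714
Confirm numerically:
  x=-1.848: |R|=0.53319 <1
  x=-1.631: |R|=0.38077 <1
  x=-1.109: |R|=0.01266 <1
  x=-3.147: |R|=1.33169 >1
  x=-3.021: |R|=1.26179 >1
So |R|<1 on (-2.5714, 0).

z* = -2.5714.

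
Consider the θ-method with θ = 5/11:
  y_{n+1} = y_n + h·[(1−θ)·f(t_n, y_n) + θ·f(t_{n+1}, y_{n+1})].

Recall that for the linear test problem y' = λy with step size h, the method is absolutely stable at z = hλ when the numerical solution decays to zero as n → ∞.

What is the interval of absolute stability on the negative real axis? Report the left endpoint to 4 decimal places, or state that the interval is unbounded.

Set f=λy, z=hλ:
  y_{n+1} = y_n + z·[6/11·y_n + 5/11·y_{n+1}] ⇒ (1 − 5/11z)y_{n+1} = (1 + 6/11z)y_n
  R(z) = (1 + 6/11z)/(1 − 5/11z).

Solve |R(x)|<1 on ℝ⁻.
x=-1.02: |R|=0.3031
R=−1: 1+6/11x = −1+5/11x ⇒ -1/11x=2 ⇒ x=2/(-1/11)=-22.0000
Confirm numerically:
  x=-20.502: |R|=0.98680 <1
  x=-18.960: |R|=0.97127 <1
  x=-15.712: |R|=0.92979 <1
  x=-14.239: |R|=0.90558 <1
  x=-22.463: |R|=1.00375 >1
  x=-22.397: |R|=1.00323 >1
  x=-22.220: |R|=1.00180 >1
Interval (-22.0000, 0).

z∈(-22.0000,0).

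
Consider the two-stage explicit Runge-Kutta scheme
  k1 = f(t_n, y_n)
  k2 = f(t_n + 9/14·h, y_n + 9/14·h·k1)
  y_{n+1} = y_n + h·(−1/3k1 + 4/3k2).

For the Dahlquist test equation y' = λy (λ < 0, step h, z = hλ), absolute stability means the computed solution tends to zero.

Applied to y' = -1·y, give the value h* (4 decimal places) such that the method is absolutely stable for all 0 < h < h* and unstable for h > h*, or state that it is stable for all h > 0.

(-1.1667,0); λ=-1 ⇒ h* = (7/6)/1 = 1.1667.

On y'=λy, z=hλ:
  k1=λy_n ⇒ h·k1=z·y_n;  k2=λ(1+9/14z)y_n ⇒ h·k2=z(1+9/14z)y_n
  y_{n+1}/y_n = 1 − 1/3z + 4/3z(1+9/14z) = 1 + z + 6/7z²
  so R(z) = 1 + z + 6/7z².

Boundary: |R(x)|=1, x<0.
x=-1.5: |R|=1.4286
R=1: x+6/7x²=0 ⇒ x=−7/6=-1.1667; min R=1−1/(4·6/7)=0.7083>−1
Confirm numerically:
  x=-1.012: |R|=0.86584 <1
  x=-0.983: |R|=0.84525 <1
  x=-0.811: |R|=0.75276 <1
  x=-1.646: |R|=1.67627 >1
  x=-1.641: |R|=1.66718 >1
  x=-1.560: |R|=1.52594 >1
Interval (-1.1667, 0).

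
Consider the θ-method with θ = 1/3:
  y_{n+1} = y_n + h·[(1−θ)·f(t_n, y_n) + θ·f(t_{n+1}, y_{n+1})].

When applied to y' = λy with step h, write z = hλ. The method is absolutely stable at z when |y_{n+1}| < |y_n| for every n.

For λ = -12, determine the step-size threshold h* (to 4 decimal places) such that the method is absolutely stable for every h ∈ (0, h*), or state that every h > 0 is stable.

Set f=λy, z=hλ:
  y_{n+1} = y_n + z·[2/3·y_n + 1/3·y_{n+1}] ⇒ (1 − 1/3z)y_{n+1} = (1 + 2/3z)y_n
  ⇒ R(z) = (1 + 2/3z)/(1 − 1/3z).

Need |R(x)|<1, x<0.
x=-1.37: |R|=0.0595
R=−1: 1+2/3x = −1+1/3x ⇒ -1/3x=2 ⇒ x=2/(-1/3)=-6.0000
Confirm numerically:
  x=-5.106: |R|=0.88971 <1
  x=-4.889: |R|=0.85917 <1
  x=-3.325: |R|=0.57708 <1
  x=-6.529: |R|=1.05551 >1
  x=-6.361: |R|=1.03856 >1
  x=-6.125: |R|=1.01370 >1
So |R|<1 on (-6.0000, 0).

(-6.0000,0); λ=-12 ⇒ h* = (6)/12 = 0.5000.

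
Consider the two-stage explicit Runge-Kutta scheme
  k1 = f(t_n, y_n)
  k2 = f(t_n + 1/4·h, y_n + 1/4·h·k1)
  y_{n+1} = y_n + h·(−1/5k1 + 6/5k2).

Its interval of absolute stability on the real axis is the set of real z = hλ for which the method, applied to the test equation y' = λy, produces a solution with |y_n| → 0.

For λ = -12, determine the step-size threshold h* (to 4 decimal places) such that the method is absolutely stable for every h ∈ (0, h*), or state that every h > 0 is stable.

Test eqn y'=λy, z=hλ:
  k1=λy_n ⇒ h·k1=z·y_n;  k2=λ(1+1/4z)y_n ⇒ h·k2=z(1+1/4z)y_n
  y_{n+1}/y_n = 1 − 1/5z + 6/5z(1+1/4z) = 1 + z + 3/10z²
  R(z) = 1 + z + 3/10z².

Need |R(x)|<1, x<0.
x=-1.16: |R|=0.2437
R=1: x+3/10x²=0 ⇒ x=−10/3=-3.3333; min R=1−1/(4·3/10)=0.1667>−1
Confirm numerically:
  x=-2.485: |R|=0.36757 <1
  x=-2.318: |R|=0.29394 <1
  x=-1.784: |R|=0.17080 <1
  x=-1.714: |R|=0.16734 <1
  x=-3.668: |R|=1.36827 >1
  x=-3.587: |R|=1.27297 >1
Interval (-3.3333, 0).

(-3.3333,0); λ=-12 ⇒ h* = (10/3)/12 = 0.2778.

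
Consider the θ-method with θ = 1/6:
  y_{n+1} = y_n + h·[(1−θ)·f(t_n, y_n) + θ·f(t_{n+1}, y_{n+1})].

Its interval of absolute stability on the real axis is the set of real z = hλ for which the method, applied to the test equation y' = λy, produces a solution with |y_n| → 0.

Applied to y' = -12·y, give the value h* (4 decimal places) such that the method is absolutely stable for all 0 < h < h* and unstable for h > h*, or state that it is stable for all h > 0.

(-3.0000,0); λ=-12 ⇒ h* = (3)/12 = 0.2500.

With y'=λy (z=hλ):
  y_{n+1} = y_n + z·[5/6·y_n + 1/6·y_{n+1}] ⇒ (1 − 1/6z)y_{n+1} = (1 + 5/6z)y_n
  so R(z) = (1 + 5/6z)/(1 − 1/6z).

Boundary: |R(x)|=1, x<0.
x=-1.37: |R|=0.1153
R=−1: 1+5/6x = −1+1/6x ⇒ -2/3x=2 ⇒ x=2/(-2/3)=-3.0000
Confirm numerically:
  x=-2.832: |R|=0.92391 <1
  x=-2.722: |R|=0.87251 <1
  x=-2.134: |R|=0.57413 <1
  x=-1.638: |R|=0.28672 <1
  x=-3.373: |R|=1.15918 >1
  x=-3.342: |R|=1.14644 >1
  x=-3.159: |R|=1.06944 >1
Stable set (-3.0000, 0).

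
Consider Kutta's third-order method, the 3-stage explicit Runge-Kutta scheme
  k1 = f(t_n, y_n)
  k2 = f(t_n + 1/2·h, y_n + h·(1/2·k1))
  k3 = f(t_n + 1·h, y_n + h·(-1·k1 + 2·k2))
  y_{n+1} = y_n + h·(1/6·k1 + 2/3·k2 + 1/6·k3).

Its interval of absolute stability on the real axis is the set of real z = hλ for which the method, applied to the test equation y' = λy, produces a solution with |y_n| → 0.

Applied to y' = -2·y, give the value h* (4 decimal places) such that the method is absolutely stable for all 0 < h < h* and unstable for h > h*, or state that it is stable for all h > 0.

(-2.5127,0); λ=-2 ⇒ h* = 1.2564.

Test eqn y'=λy, z=hλ:
  order 3, 3-stage ⇒ R(z)=1+z+z^2/2+z^3/6
  (e.g. R(-0.9)=0.38350, |R|=0.38350)

Solve |R(x)|<1 on ℝ⁻.
x=-0.9: |R|=0.3835
|R(-1.89)|=0.2292 |R(-1.13)|=0.2680 |R(-0.76)|=0.4556
Bisect:
  x_lo=-3.2279 |R|=2.6236  x_hi=-0.0753 |R|=0.9274
  mid=-1.65161 |R|=0.03858 →hi
  mid=-2.43975 |R|=0.88394 →hi
  mid=-2.83382 |R|=1.61139 →lo
  mid=-2.63678 |R|=1.21589 →lo
  mid=-2.53826 |R|=1.04245 →lo
  mid=-2.48900 |R|=0.96139 →hi
  mid=-2.51363 |R|=1.00146 →lo
  mid=-2.50132 |R|=0.98131 →hi
  ...
  [-2.51286,-2.51267] ⇒ x*=-2.5127
Interval (-2.5127, 0).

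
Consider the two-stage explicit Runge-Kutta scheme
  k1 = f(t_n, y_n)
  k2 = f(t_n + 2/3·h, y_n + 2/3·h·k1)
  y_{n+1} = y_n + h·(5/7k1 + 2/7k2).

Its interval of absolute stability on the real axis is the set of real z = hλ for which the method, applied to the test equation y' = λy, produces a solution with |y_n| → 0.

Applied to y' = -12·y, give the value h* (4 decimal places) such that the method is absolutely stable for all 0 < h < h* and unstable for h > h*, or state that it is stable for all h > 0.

(-5.2500,0); λ=-12 ⇒ h* = (21/4)/12 = 0.4375.

Test eqn y'=λy, z=hλ:
  k1=λy_n ⇒ h·k1=z·y_n;  k2=λ(1+2/3z)y_n ⇒ h·k2=z(1+2/3z)y_n
  y_{n+1}/y_n = 1 + 5/7z + 2/7z(1+2/3z) = 1 + z + 4/21z²
  so R(z) = 1 + z + 4/21z².

Need |R(x)|<1, x<0.
x=-1.52: |R|=0.0799
R=1: x+4/21x²=0 ⇒ x=−21/4=-5.2500; min R=1−1/(4·4/21)=-0.3125>−1
Confirm numerically:
  x=-3.932: |R|=0.01288 <1
  x=-3.431: |R|=0.18876 <1
  x=-3.243: |R|=0.23975 <1
  x=-2.729: |R|=0.31044 <1
  x=-5.633: |R|=1.41094 >1
  x=-5.389: |R|=1.14268 >1
Interval (-5.2500, 0).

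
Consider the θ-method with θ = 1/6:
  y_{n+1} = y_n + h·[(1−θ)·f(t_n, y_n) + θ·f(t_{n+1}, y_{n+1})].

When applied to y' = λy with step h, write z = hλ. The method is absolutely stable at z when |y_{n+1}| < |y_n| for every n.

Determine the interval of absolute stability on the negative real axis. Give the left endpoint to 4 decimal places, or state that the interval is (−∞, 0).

Set f=λy, z=hλ:
  y_{n+1} = y_n + z·[5/6·y_n + 1/6·y_{n+1}] ⇒ (1 − 1/6z)y_{n+1} = (1 + 5/6z)y_n
  Hence R(z) = (1 + 5/6z)/(1 − 1/6z).

Boundary: |R(x)|=1, x<0.
x=-0.41: |R|=0.6162
R=−1: 1+5/6x = −1+1/6x ⇒ -2/3x=2 ⇒ x=2/(-2/3)=-3.0000
Confirm numerically:
  x=-2.842: |R|=0.92852 <1
  x=-2.403: |R|=0.71582 <1
  x=-2.326: |R|=0.67620 <1
  x=-1.793: |R|=0.38047 <1
  x=-3.498: |R|=1.20973 >1
  x=-3.303: |R|=1.13028 >1
Stable set (-3.0000, 0).

z∈(-3.0000,0).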